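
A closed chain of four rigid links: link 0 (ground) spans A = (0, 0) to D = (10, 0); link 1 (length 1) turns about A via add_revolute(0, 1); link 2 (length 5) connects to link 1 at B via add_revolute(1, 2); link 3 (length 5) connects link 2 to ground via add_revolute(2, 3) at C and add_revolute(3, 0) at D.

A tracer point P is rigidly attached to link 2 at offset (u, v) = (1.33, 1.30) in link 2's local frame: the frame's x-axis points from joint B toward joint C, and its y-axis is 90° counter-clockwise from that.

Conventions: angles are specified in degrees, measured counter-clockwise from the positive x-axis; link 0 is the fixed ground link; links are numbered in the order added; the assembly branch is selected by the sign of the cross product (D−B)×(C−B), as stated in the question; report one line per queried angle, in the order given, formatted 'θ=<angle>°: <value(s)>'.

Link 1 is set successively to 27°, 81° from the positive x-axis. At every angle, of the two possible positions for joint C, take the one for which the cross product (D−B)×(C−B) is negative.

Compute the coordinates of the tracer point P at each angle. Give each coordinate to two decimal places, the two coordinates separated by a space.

A=(0,0), D=(10.00,0)
θ=27°: B = A + 1.00·(cos27°, sin27°) = (0.8910, 0.4540)
θ=27°: |BD| = 9.1203
θ=27°: circle(B,5.00) ∩ circle(D,5.00): a=4.5601, h=2.0506
θ=27°:   candidates: C₊=(5.5476,2.2751) cross=18.702; C₋=(5.3434,-1.8211) cross=-18.702
θ=27°:   branch - wants cross < 0 → take C=(5.3434,-1.8211) (cross=-18.702)
θ=27°: ex = (C−B)/|BC| = (0.8905,-0.4550); ey = (0.4550,0.8905)
θ=27°: P = B + 1.33·ex + 1.30·ey = (2.6669,1.0065)
θ=81°: B = A + 1.00·(cos81°, sin81°) = (0.1564, 0.9877)
θ=81°: |BD| = 9.8930
θ=81°: circle(B,5.00) ∩ circle(D,5.00): a=4.9465, h=0.7295
θ=81°:   candidates: C₊=(5.1510,1.2197) cross=7.217; C₋=(5.0054,-0.2320) cross=-7.217
θ=81°:   branch - wants cross < 0 → take C=(5.0054,-0.2320) (cross=-7.217)
θ=81°: ex = (C−B)/|BC| = (0.9698,-0.2439); ey = (0.2439,0.9698)
θ=81°: P = B + 1.33·ex + 1.30·ey = (1.7634,1.9240)

θ=27°: 2.67 1.01
θ=81°: 1.76 1.92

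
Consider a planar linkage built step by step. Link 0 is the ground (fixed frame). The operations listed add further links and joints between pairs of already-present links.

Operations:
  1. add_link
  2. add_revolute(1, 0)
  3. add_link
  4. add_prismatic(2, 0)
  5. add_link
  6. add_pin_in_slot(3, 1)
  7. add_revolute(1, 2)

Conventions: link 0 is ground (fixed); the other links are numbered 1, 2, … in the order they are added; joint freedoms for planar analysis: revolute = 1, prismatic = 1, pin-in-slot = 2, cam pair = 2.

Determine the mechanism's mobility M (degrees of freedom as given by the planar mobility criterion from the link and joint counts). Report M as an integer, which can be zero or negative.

(L,J1,J2)=(1,0,0); link0 fixed
link1: (2,0,0)
R 1-0 [J1]: (2,1,0)
link2: (3,1,0)
P 2-0 [J1]: (3,2,0)
link3: (4,2,0)
PS 3-1 [J2]: (4,2,1)
R 1-2 [J1]: (4,3,1)
Grübler: 3·3 − 2·3 − 1 = 2

M = 2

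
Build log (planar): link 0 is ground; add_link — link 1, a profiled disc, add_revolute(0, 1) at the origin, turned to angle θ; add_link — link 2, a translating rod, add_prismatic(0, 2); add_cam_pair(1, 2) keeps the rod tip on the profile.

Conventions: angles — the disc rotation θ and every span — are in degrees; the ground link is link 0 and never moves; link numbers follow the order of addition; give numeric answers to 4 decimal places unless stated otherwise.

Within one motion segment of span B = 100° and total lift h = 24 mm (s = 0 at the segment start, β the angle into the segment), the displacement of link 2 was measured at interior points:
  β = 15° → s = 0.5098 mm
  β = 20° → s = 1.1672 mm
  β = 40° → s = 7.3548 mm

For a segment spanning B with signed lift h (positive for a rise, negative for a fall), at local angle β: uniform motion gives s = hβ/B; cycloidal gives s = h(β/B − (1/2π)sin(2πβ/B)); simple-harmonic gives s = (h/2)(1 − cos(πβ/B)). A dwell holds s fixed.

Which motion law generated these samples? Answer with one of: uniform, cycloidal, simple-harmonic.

candidates at β/B = r: uniform s = h·r (linear in β); cycloidal s = h·(r − sin(2πr)/(2π)); simple-harmonic s = (h/2)(1 − cos(πr))
β=15°: printed 0.5098 | uniform 3.6000, cycloidal 0.5098, simple-harmonic 1.3079
β=20°: printed 1.1672 | uniform 4.8000, cycloidal 1.1672, simple-harmonic 2.2918
β=40°: printed 7.3548 | uniform 9.6000, cycloidal 7.3548, simple-harmonic 8.2918
only one law matches every sample → cycloidal

cycloidal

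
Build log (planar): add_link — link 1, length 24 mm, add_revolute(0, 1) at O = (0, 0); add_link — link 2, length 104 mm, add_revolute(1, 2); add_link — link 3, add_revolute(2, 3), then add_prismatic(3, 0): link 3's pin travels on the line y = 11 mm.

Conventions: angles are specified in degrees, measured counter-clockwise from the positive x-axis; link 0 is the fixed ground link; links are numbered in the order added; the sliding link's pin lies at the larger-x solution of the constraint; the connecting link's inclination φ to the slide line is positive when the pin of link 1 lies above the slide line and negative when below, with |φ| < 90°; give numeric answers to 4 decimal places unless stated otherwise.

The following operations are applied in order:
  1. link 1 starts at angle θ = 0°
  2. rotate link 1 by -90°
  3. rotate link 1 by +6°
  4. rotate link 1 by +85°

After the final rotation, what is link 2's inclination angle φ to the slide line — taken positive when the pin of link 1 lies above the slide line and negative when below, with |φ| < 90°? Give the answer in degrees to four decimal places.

geometry: r = 24 mm, L = 104 mm, e = 11 mm; θ starts at 0°
rotate link 1 by -90°: θ ← 0° -90° = -90°
rotate link 1 by +6°: θ ← -90° +6° = -84°
rotate link 1 by +85°: θ ← -84° +85° = 1°
h = r sin θ − e = 0.418858 − 11 = -10.581142
sin φ = h / L = -10.581142 / 104 = -0.10174175
φ = arcsin(-0.10174175) = -5.839477°

-5.8395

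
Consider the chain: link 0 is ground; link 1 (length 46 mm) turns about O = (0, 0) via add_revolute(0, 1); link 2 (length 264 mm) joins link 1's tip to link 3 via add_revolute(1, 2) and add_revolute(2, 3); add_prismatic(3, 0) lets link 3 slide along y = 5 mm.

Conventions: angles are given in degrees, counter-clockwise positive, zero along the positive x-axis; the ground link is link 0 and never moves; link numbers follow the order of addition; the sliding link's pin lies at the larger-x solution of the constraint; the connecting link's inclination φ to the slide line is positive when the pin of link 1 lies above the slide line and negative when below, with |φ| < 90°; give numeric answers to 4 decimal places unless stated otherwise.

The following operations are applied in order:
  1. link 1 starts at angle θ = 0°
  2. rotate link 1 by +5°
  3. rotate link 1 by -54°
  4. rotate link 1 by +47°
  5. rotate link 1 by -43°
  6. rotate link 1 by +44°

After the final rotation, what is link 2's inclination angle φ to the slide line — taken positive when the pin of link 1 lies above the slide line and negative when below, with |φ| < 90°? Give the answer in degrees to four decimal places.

geometry: r = 46 mm, L = 264 mm, e = 5 mm; θ starts at 0°
rotate link 1 by +5°: θ ← 0° +5° = 5°
rotate link 1 by -54°: θ ← 5° -54° = -49°
rotate link 1 by +47°: θ ← -49° +47° = -2°
rotate link 1 by -43°: θ ← -2° -43° = -45°
rotate link 1 by +44°: θ ← -45° +44° = -1°
h = r sin θ − e = -0.802811 − 5 = -5.802811
sin φ = h / L = -5.802811 / 264 = -0.02198034
φ = arcsin(-0.02198034) = -1.259482°

-1.2595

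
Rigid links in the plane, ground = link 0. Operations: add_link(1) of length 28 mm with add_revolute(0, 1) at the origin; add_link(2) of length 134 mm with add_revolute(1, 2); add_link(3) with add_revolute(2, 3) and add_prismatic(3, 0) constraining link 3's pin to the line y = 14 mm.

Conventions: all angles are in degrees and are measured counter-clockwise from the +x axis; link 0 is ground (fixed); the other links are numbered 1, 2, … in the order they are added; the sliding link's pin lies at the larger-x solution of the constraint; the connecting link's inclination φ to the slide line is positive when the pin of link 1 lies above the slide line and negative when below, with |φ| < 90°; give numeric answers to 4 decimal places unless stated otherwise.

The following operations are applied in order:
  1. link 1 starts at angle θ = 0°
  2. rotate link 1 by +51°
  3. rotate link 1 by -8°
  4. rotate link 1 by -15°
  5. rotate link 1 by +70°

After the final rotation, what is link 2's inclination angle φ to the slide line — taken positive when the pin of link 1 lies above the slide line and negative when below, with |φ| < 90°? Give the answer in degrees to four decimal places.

geometry: r = 28 mm, L = 134 mm, e = 14 mm; θ starts at 0°
rotate link 1 by +51°: θ ← 0° +51° = 51°
rotate link 1 by -8°: θ ← 51° -8° = 43°
rotate link 1 by -15°: θ ← 43° -15° = 28°
rotate link 1 by +70°: θ ← 28° +70° = 98°
h = r sin θ − e = 27.727506 − 14 = 13.727506
sin φ = h / L = 13.727506 / 134 = 0.10244407
φ = arcsin(0.10244407) = 5.879929°

5.8799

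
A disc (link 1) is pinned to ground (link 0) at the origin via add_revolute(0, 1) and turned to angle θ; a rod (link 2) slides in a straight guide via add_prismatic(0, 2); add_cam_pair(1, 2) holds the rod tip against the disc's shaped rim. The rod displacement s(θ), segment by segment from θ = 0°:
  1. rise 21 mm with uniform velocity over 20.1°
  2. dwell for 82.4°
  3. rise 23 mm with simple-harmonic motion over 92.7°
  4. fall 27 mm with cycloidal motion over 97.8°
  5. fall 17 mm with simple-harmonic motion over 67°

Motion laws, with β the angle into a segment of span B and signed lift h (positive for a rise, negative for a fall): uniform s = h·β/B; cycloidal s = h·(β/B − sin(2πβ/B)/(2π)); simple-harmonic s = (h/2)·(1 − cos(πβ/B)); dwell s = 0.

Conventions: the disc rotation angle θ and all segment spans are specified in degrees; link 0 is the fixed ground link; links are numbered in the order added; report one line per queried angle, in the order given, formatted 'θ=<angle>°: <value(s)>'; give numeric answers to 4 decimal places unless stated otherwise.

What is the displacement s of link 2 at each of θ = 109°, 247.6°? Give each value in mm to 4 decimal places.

segment 1 (0° to 20.1°, uniform, h = 21) is passed completely: s = 0.0000 + (21) = 21.0000
segment 2 (20.1° to 102.5°, dwell): s unchanged at 21.0000
θ = 109° falls in segment 3 (102.5° to 195.2°, simple-harmonic, h = 23): β = 109 − 102.5 = 6.5°, B = 92.7°; Δs = 23/2·(1 − cos(π·0.0701)) = 0.2779; s = 21.0000 + 0.2779 = 21.2779
segment 3 (102.5° to 195.2°, simple-harmonic, h = 23) is passed completely: s = 21.0000 + (23) = 44.0000
θ = 247.6° falls in segment 4 (195.2° to 293°, cycloidal, h = -27): β = 247.6 − 195.2 = 52.4°, B = 97.8°; Δs = -27·(0.5358 − sin(2π·0.5358)/(2π)) = -15.4244; s = 44.0000 − 15.4244 = 28.5756

θ=109°: 21.2779
θ=247.6°: 28.5756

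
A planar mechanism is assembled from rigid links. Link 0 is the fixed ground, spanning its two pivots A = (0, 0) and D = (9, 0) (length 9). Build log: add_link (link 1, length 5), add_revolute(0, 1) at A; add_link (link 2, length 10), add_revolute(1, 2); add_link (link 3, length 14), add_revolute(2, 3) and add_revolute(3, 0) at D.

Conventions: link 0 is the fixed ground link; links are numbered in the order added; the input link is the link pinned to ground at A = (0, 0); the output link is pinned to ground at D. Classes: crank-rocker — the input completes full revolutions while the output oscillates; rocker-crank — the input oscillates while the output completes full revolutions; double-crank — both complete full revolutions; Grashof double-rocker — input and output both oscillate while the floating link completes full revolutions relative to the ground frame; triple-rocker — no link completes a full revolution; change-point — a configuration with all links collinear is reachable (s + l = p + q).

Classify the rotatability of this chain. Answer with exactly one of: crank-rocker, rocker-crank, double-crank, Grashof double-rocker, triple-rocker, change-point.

lengths: ground=9, input=5, coupler=10, output=14
sorted: s=5 (shortest), l=14 (longest), p+q=19
s + l = 19 vs p + q = 19
s + l = p + q → change-point (collinear configuration reachable)

change-point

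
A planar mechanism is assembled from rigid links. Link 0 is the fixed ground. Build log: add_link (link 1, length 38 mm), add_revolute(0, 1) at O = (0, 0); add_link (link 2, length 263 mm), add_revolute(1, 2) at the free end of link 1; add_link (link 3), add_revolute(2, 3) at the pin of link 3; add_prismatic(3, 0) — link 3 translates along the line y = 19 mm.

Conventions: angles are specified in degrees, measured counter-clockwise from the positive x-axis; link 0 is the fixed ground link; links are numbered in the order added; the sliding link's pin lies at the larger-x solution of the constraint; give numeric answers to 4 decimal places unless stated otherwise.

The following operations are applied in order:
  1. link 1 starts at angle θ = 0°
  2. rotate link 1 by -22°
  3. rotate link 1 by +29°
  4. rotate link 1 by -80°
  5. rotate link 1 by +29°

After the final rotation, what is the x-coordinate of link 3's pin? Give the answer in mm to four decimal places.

geometry: r = 38 mm, L = 263 mm, e = 19 mm; θ starts at 0°
rotate link 1 by -22°: θ ← 0° -22° = -22°
rotate link 1 by +29°: θ ← -22° +29° = 7°
rotate link 1 by -80°: θ ← 7° -80° = -73°
rotate link 1 by +29°: θ ← -73° +29° = -44°
crank pin P = (r cos θ, r sin θ) = (27.334912, -26.397018)
h = r sin θ − e = -26.397018 − 19 = -45.397018
x = r cos θ + √(L² − h²) = 27.334912 + 259.052332 = 286.387244

286.3872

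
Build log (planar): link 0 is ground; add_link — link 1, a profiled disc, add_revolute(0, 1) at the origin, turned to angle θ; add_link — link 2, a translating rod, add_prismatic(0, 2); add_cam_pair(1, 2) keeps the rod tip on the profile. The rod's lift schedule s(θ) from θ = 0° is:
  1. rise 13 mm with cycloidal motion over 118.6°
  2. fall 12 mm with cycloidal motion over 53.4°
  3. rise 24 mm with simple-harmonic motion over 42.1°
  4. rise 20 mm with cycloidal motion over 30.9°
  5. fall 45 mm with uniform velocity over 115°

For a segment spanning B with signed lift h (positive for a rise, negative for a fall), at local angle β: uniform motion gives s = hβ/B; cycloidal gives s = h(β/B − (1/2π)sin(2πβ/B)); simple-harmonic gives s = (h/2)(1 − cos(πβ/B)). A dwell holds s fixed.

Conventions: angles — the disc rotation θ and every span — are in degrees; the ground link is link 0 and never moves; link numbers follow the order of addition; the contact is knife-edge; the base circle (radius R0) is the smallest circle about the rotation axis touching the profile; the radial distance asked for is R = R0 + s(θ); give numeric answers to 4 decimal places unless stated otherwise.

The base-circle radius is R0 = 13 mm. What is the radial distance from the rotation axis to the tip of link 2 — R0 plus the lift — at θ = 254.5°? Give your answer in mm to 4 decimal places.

seg 1 [0°–118.6°] cycloidal, h=13: full span → s += 13 → s = 13.0000
seg 2 [118.6°–172°] cycloidal, h=-12: full span → s += -12 → s = 1.0000
seg 3 [172°–214.1°] simple-harmonic, h=24: full span → s += 24 → s = 25.0000
seg 4 [214.1°–245°] cycloidal, h=20: full span → s += 20 → s = 45.0000
seg 5 [245°–360°] uniform, h=-45: θ=254.5° here. β=9.5, B=115. -45·9.5/115 = -3.7174 → s = 41.2826
R = R0 + s = 13 + 41.2826 = 54.2826

54.2826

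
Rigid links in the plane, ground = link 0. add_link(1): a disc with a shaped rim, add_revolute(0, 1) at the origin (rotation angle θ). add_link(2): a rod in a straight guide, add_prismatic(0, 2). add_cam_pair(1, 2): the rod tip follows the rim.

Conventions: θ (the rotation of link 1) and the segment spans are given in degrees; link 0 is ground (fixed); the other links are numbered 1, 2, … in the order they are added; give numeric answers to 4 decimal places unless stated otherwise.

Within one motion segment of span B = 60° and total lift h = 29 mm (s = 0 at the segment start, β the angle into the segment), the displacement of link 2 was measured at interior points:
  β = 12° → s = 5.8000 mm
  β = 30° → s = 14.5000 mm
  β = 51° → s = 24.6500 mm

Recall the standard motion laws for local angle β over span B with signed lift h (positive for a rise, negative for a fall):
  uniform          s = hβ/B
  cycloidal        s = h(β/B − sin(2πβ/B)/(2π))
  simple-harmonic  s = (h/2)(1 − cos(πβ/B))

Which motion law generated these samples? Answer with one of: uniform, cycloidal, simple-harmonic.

candidates at β/B = r: uniform s = h·r (linear in β); cycloidal s = h·(r − sin(2πr)/(2π)); simple-harmonic s = (h/2)(1 − cos(πr))
β=12°: printed 5.8000 | uniform 5.8000, cycloidal 1.4104, simple-harmonic 2.7693
β=30°: printed 14.5000 | uniform 14.5000, cycloidal 14.5000, simple-harmonic 14.5000
β=51°: printed 24.6500 | uniform 24.6500, cycloidal 28.3840, simple-harmonic 27.4196
only one law matches every sample → uniform

uniform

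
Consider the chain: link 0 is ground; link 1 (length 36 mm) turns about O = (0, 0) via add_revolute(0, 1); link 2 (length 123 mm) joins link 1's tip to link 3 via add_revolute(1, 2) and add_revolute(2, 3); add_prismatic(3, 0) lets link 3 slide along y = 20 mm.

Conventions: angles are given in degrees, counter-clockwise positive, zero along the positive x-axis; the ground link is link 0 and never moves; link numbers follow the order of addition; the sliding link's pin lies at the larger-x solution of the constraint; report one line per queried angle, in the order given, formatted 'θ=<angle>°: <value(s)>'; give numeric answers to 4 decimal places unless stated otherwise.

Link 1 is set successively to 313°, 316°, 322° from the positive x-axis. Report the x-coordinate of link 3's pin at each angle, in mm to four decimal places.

geometry: r = 36 mm, L = 123 mm, e = 20 mm
θ=313°: crank pin P = (r cos θ, r sin θ) = (24.551941, -26.328733)
θ=313°: h = r sin θ − e = -26.328733 − 20 = -46.328733
θ=313°: x = r cos θ + √(L² − h²) = 24.551941 + 113.941426 = 138.493367
θ=316°: crank pin P = (r cos θ, r sin θ) = (25.896233, -25.007701)
θ=316°: h = r sin θ − e = -25.007701 − 20 = -45.007701
θ=316°: x = r cos θ + √(L² − h²) = 25.896233 + 114.469676 = 140.365909
θ=322°: crank pin P = (r cos θ, r sin θ) = (28.368387, -22.163813)
θ=322°: h = r sin θ − e = -22.163813 − 20 = -42.163813
θ=322°: x = r cos θ + √(L² − h²) = 28.368387 + 115.547449 = 143.915836

θ=313°: 138.4934
θ=316°: 140.3659
θ=322°: 143.9158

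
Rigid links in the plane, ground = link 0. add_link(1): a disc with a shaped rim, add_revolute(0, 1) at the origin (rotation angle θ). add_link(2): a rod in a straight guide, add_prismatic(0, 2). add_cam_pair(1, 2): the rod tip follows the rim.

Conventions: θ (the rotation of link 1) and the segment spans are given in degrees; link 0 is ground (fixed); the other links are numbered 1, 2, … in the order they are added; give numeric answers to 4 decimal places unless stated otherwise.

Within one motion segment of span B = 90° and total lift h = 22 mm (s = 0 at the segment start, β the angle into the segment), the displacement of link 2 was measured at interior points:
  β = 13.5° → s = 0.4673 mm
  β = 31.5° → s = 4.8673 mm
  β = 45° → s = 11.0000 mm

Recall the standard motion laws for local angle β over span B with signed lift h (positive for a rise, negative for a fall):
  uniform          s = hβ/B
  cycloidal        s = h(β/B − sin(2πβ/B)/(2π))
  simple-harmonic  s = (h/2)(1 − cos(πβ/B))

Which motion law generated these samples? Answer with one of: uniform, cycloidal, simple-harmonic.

candidates at β/B = r: uniform s = h·r (linear in β); cycloidal s = h·(r − sin(2πr)/(2π)); simple-harmonic s = (h/2)(1 − cos(πr))
β=13.5°: printed 0.4673 | uniform 3.3000, cycloidal 0.4673, simple-harmonic 1.1989
β=31.5°: printed 4.8673 | uniform 7.7000, cycloidal 4.8673, simple-harmonic 6.0061
β=45°: printed 11.0000 | uniform 11.0000, cycloidal 11.0000, simple-harmonic 11.0000
only one law matches every sample → cycloidal

cycloidal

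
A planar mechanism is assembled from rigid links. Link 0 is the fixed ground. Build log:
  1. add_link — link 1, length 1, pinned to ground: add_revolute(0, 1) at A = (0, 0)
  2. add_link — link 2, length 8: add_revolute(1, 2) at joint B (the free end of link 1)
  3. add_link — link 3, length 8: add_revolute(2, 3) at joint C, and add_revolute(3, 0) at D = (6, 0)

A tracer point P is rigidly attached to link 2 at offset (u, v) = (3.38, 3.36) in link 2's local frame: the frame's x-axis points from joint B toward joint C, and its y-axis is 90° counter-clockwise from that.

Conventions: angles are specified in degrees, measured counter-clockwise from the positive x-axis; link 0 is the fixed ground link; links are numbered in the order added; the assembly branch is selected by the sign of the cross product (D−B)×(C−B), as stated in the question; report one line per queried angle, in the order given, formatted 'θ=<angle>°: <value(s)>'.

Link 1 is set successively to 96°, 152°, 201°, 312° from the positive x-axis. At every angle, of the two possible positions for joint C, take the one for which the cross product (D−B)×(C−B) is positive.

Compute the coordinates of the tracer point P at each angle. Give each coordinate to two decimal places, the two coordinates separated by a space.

A=(0,0), D=(6.00,0)
θ=96°: B = A + 1.00·(cos96°, sin96°) = (-0.1045, 0.9945)
θ=96°: |BD| = 6.1850
θ=96°: circle(B,8.00) ∩ circle(D,8.00): a=3.0925, h=7.3781
θ=96°:   candidates: C₊=(4.1341,7.7794) cross=45.634; C₋=(1.7614,-6.7848) cross=-45.634
θ=96°:   branch + wants cross > 0 → take C=(4.1341,7.7794) (cross=45.634)
θ=96°: ex = (C−B)/|BC| = (0.5298,0.8481); ey = (-0.8481,0.5298)
θ=96°: P = B + 3.38·ex + 3.36·ey = (-1.1633,5.6413)
θ=152°: B = A + 1.00·(cos152°, sin152°) = (-0.8829, 0.4695)
θ=152°: |BD| = 6.8989
θ=152°: circle(B,8.00) ∩ circle(D,8.00): a=3.4495, h=7.2181
θ=152°:   candidates: C₊=(3.0497,7.4361) cross=49.797; C₋=(2.0673,-6.9666) cross=-49.797
θ=152°:   branch + wants cross > 0 → take C=(3.0497,7.4361) (cross=49.797)
θ=152°: ex = (C−B)/|BC| = (0.4916,0.8708); ey = (-0.8708,0.4916)
θ=152°: P = B + 3.38·ex + 3.36·ey = (-2.1474,5.0646)
θ=201°: B = A + 1.00·(cos201°, sin201°) = (-0.9336, -0.3584)
θ=201°: |BD| = 6.9428
θ=201°: circle(B,8.00) ∩ circle(D,8.00): a=3.4714, h=7.2076
θ=201°:   candidates: C₊=(2.1612,7.0188) cross=50.041; C₋=(2.9052,-7.3772) cross=-50.041
θ=201°:   branch + wants cross > 0 → take C=(2.1612,7.0188) (cross=50.041)
θ=201°: ex = (C−B)/|BC| = (0.3868,0.9221); ey = (-0.9221,0.3868)
θ=201°: P = B + 3.38·ex + 3.36·ey = (-2.7245,4.0583)
θ=312°: B = A + 1.00·(cos312°, sin312°) = (0.6691, -0.7431)
θ=312°: |BD| = 5.3824
θ=312°: circle(B,8.00) ∩ circle(D,8.00): a=2.6912, h=7.5338
θ=312°:   candidates: C₊=(2.2944,7.0900) cross=40.550; C₋=(4.3747,-7.8332) cross=-40.550
θ=312°:   branch + wants cross > 0 → take C=(2.2944,7.0900) (cross=40.550)
θ=312°: ex = (C−B)/|BC| = (0.2032,0.9791); ey = (-0.9791,0.2032)
θ=312°: P = B + 3.38·ex + 3.36·ey = (-1.9341,3.2490)

θ=96°: -1.16 5.64
θ=152°: -2.15 5.06
θ=201°: -2.72 4.06
θ=312°: -1.93 3.25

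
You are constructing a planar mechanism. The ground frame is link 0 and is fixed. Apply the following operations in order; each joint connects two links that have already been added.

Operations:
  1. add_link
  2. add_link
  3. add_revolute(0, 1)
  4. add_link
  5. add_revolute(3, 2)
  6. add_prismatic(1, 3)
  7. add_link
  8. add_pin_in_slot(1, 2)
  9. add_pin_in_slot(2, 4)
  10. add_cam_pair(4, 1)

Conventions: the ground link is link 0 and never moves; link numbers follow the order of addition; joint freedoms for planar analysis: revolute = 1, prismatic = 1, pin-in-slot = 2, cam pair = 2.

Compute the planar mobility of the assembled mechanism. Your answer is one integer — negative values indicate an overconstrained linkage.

ground; <1,0,0>
#1 <2,0,0>
#2 <3,0,0>
R:0↔1 J1 <3,1,0>
#3 <4,1,0>
R:3↔2 J1 <4,2,0>
P:1↔3 J1 <4,3,0>
#4 <5,3,0>
PS:1↔2 J2 <5,3,1>
PS:2↔4 J2 <5,3,2>
C:4↔1 J2 <5,3,3>
3×4 − 2×3 − 1×3 = 3

M = 3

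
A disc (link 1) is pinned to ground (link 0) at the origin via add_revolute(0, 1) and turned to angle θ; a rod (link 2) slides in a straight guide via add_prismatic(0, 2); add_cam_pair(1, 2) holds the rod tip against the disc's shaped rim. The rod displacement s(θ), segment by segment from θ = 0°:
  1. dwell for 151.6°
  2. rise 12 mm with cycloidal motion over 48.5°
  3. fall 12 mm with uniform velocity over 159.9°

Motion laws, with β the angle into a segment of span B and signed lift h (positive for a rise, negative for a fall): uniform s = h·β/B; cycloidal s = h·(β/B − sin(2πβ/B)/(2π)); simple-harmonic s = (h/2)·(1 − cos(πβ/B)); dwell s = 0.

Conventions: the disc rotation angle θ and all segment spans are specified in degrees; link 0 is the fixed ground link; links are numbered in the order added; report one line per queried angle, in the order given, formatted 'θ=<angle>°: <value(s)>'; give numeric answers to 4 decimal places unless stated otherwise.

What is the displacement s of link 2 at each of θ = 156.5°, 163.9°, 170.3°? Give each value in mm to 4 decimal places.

segment 1 (0° to 151.6°, dwell): s unchanged at 0.0000
θ = 156.5° falls in segment 2 (151.6° to 200.1°, cycloidal, h = 12): β = 156.5 − 151.6 = 4.9°, B = 48.5°; Δs = 12·(0.1010 − sin(2π·0.1010)/(2π)) = 0.0798; s = 0.0000 + 0.0798 = 0.0798
θ = 163.9° falls in segment 2 (151.6° to 200.1°, cycloidal, h = 12): β = 163.9 − 151.6 = 12.3°, B = 48.5°; Δs = 12·(0.2536 − sin(2π·0.2536)/(2π)) = 1.1339; s = 0.0000 + 1.1339 = 1.1339
θ = 170.3° falls in segment 2 (151.6° to 200.1°, cycloidal, h = 12): β = 170.3 − 151.6 = 18.7°, B = 48.5°; Δs = 12·(0.3856 − sin(2π·0.3856)/(2π)) = 3.3689; s = 0.0000 + 3.3689 = 3.3689

θ=156.5°: 0.0798
θ=163.9°: 1.1339
θ=170.3°: 3.3689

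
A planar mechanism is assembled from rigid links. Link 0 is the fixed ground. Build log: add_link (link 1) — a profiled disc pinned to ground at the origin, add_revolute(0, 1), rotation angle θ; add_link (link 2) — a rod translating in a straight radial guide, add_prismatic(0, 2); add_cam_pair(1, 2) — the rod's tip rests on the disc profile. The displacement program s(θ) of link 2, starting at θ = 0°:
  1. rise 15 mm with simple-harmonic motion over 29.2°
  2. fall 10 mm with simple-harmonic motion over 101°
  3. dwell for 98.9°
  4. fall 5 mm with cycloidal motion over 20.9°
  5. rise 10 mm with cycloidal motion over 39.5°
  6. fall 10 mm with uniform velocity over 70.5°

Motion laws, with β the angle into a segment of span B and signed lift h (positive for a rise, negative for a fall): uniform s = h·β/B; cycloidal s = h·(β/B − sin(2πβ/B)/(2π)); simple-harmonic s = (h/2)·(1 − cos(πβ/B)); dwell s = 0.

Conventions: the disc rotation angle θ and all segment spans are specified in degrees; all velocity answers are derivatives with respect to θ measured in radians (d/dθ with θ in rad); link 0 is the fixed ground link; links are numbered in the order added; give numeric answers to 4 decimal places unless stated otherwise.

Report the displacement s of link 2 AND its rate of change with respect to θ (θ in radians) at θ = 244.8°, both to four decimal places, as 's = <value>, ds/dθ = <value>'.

seg 1 [0°–29.2°] simple-harmonic, h=15: full span → s += 15 → s = 15.0000
seg 2 [29.2°–130.2°] simple-harmonic, h=-10: full span → s += -10 → s = 5.0000
seg 3 [130.2°–229.1°] dwell: s stays 5.0000
seg 4 [229.1°–250°] cycloidal, h=-5: θ=244.8° here. β=15.7, B=20.9. -5·(0.7512 − sin(2π·0.7512)/(2π)) = -4.5517 → s = 0.4483
velocity in seg [229.1°–250°] (cycloidal), θ in radians: β = 15.7° = 0.2740 rad, B = 20.9° = 0.3648 rad; ds/dθ = (h/B)(1 − cos(2πβ/B)) = ((-5)/0.3648)(1 − cos(2π·0.7512)) = -13.604106 mm/rad

s = 0.4483, ds/dθ = -13.6041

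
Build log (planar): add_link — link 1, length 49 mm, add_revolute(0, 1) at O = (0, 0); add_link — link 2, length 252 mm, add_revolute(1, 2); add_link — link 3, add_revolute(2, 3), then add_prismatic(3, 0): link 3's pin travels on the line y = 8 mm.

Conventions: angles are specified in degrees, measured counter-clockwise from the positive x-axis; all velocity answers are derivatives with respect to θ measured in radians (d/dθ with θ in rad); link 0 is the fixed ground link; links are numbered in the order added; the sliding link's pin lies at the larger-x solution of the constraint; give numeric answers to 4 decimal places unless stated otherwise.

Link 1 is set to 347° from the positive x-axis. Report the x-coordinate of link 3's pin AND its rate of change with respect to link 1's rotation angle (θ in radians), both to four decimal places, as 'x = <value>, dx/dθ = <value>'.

geometry: r = 49 mm, L = 252 mm, e = 8 mm
crank pin P = (r cos θ, r sin θ) = (47.744133, -11.022602)
h = r sin θ − e = -11.022602 − 8 = -19.022602
x = r cos θ + √(L² − h²) = 47.744133 + 251.280999 = 299.025133
dx/dθ = −r sin θ − h·r cos θ/√(L² − h²) (θ in radians; h = -19.022602) = 14.636952

x = 299.0251, dx/dθ = 14.6370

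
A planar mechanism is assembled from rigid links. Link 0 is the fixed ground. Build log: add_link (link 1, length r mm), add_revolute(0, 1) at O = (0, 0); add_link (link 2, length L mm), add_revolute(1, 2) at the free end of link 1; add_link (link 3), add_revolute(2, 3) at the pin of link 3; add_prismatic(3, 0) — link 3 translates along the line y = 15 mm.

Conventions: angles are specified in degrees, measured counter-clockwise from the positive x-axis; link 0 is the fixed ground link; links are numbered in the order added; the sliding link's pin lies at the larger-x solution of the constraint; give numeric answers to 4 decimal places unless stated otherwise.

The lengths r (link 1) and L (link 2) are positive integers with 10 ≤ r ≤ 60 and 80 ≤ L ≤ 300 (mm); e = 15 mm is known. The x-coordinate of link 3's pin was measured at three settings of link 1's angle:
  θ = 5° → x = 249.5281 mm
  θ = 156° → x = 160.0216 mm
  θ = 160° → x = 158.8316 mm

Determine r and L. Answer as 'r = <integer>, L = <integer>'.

constraint per measurement: (x − r cos θ)² + (r sin θ − e)² = L²
subtracting the θ₁ and θ₂ equations cancels the r² and L² terms:
r = (x₁² − x₂²) / (2[(x₁cos θ₁ + e sin θ₁) − (x₂cos θ₂ + e sin θ₂)]) = 47.0000 → r = 47
L² = (x₁ − r cos θ₁)² + (r sin θ₁ − e)² = 41208.9975 → L = 203.0000 → L = 203
check at θ₃=160°: x = 158.8316 (printed 158.8316) ✓

r = 47, L = 203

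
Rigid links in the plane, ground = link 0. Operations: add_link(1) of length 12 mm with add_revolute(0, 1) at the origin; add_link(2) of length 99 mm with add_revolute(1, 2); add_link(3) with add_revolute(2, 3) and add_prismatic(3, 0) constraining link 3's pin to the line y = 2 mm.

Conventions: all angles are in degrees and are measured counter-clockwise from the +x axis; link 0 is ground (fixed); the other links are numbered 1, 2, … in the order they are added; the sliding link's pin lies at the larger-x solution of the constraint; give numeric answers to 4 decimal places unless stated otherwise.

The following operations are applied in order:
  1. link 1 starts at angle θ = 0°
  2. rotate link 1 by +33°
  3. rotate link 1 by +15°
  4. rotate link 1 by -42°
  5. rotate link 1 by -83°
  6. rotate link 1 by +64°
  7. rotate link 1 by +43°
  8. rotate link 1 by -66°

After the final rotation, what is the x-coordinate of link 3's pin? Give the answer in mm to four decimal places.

geometry: r = 12 mm, L = 99 mm, e = 2 mm; θ starts at 0°
rotate link 1 by +33°: θ ← 0° +33° = 33°
rotate link 1 by +15°: θ ← 33° +15° = 48°
rotate link 1 by -42°: θ ← 48° -42° = 6°
rotate link 1 by -83°: θ ← 6° -83° = -77°
rotate link 1 by +64°: θ ← -77° +64° = -13°
rotate link 1 by +43°: θ ← -13° +43° = 30°
rotate link 1 by -66°: θ ← 30° -66° = -36°
crank pin P = (r cos θ, r sin θ) = (9.708204, -7.053423)
h = r sin θ − e = -7.053423 − 2 = -9.053423
x = r cos θ + √(L² − h²) = 9.708204 + 98.585169 = 108.293373

108.2934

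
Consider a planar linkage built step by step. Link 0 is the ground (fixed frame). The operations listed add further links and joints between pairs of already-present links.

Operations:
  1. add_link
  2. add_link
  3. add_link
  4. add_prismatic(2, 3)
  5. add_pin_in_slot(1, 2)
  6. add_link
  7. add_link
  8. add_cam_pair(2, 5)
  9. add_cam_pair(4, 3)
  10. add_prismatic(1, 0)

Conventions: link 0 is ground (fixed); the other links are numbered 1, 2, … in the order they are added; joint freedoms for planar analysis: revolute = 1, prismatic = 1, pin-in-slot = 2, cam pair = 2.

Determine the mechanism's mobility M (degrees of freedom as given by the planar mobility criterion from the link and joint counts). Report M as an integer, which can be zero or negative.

(L,J1,J2)=(1,0,0); link0 fixed
link1: (2,0,0)
link2: (3,0,0)
link3: (4,0,0)
P 2-3 [J1]: (4,1,0)
PS 1-2 [J2]: (4,1,1)
link4: (5,1,1)
link5: (6,1,1)
C 2-5 [J2]: (6,1,2)
C 4-3 [J2]: (6,1,3)
P 1-0 [J1]: (6,2,3)
Grübler: 3·5 − 2·2 − 3 = 8

M = 8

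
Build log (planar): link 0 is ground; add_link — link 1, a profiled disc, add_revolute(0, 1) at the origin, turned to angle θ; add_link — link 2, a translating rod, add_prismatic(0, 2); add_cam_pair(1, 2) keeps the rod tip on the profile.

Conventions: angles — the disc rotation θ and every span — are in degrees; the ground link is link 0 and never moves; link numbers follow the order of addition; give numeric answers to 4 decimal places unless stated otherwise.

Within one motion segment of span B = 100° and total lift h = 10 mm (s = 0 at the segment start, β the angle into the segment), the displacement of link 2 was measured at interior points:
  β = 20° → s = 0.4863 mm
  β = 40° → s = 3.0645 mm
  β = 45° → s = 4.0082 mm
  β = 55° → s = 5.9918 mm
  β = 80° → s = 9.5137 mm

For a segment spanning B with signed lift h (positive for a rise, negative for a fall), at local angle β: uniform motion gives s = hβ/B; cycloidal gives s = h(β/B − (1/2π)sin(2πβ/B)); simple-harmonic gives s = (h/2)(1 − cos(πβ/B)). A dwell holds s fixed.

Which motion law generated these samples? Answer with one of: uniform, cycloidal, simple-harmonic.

candidates at β/B = r: uniform s = h·r (linear in β); cycloidal s = h·(r − sin(2πr)/(2π)); simple-harmonic s = (h/2)(1 − cos(πr))
β=20°: printed 0.4863 | uniform 2.0000, cycloidal 0.4863, simple-harmonic 0.9549
β=40°: printed 3.0645 | uniform 4.0000, cycloidal 3.0645, simple-harmonic 3.4549
β=45°: printed 4.0082 | uniform 4.5000, cycloidal 4.0082, simple-harmonic 4.2178
β=55°: printed 5.9918 | uniform 5.5000, cycloidal 5.9918, simple-harmonic 5.7822
β=80°: printed 9.5137 | uniform 8.0000, cycloidal 9.5137, simple-harmonic 9.0451
only one law matches every sample → cycloidal

cycloidal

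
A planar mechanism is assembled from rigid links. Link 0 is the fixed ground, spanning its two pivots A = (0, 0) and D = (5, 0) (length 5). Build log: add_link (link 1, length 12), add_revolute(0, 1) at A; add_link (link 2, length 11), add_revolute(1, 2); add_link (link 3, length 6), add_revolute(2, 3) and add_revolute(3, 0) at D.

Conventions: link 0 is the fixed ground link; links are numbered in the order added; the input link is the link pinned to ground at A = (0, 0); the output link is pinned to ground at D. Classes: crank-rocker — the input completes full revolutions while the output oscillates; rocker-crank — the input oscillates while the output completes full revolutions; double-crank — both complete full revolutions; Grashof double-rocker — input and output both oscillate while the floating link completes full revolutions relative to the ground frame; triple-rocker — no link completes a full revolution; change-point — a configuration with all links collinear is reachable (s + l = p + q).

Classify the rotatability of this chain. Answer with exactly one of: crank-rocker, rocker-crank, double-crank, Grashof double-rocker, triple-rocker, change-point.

lengths: ground=5, input=12, coupler=11, output=6
sorted: s=5 (shortest), l=12 (longest), p+q=17
s + l = 17 vs p + q = 17
s + l = p + q → change-point (collinear configuration reachable)

change-point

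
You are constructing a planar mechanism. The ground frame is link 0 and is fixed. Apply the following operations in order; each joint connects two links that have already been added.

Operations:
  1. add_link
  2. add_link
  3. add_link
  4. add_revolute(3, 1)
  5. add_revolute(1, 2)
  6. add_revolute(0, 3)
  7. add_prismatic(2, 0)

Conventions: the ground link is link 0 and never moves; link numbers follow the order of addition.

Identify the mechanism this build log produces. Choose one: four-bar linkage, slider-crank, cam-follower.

links: 4 (incl. ground); joints: 3 revolute, 1 prismatic, 0 higher (cam) pair, forming one closed loop
4 links, 3 revolutes + 1 prismatic in one loop → slider-crank

slider-crank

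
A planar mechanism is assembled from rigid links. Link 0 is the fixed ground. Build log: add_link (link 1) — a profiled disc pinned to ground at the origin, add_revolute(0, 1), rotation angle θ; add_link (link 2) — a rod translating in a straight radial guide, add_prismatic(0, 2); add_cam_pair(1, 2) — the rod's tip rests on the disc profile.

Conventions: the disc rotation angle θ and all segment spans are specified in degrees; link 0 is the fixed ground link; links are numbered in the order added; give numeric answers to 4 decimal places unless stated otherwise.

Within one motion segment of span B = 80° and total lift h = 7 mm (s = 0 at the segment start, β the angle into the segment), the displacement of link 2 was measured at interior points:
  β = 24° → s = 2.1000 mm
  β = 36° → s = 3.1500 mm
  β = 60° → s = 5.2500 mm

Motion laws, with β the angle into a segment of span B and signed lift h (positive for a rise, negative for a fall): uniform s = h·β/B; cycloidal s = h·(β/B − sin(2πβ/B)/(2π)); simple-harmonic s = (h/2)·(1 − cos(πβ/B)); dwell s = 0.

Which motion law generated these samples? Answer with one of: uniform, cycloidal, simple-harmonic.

candidates at β/B = r: uniform s = h·r (linear in β); cycloidal s = h·(r − sin(2πr)/(2π)); simple-harmonic s = (h/2)(1 − cos(πr))
β=24°: printed 2.1000 | uniform 2.1000, cycloidal 1.0404, simple-harmonic 1.4428
β=36°: printed 3.1500 | uniform 3.1500, cycloidal 2.8057, simple-harmonic 2.9525
β=60°: printed 5.2500 | uniform 5.2500, cycloidal 6.3641, simple-harmonic 5.9749
only one law matches every sample → uniform

uniform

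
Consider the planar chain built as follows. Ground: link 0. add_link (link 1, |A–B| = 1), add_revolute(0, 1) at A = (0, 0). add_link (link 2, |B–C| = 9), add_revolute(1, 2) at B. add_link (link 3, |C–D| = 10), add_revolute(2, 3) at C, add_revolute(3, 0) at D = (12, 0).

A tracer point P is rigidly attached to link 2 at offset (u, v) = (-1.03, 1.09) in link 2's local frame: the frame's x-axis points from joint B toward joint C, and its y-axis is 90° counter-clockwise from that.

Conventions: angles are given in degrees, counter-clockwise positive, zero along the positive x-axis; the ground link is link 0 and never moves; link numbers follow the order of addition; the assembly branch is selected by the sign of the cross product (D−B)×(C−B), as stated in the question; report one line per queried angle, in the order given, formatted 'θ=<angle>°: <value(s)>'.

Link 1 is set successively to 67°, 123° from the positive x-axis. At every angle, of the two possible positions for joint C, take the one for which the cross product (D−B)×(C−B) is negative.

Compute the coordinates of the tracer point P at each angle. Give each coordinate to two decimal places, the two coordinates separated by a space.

A=(0,0), D=(12.00,0)
θ=67°: B = A + 1.00·(cos67°, sin67°) = (0.3907, 0.9205)
θ=67°: |BD| = 11.6457
θ=67°: circle(B,9.00) ∩ circle(D,10.00): a=5.0071, h=7.4786
θ=67°:   candidates: C₊=(5.9733,7.9799) cross=87.093; C₋=(4.7910,-6.9304) cross=-87.093
θ=67°:   branch - wants cross < 0 → take C=(4.7910,-6.9304) (cross=-87.093)
θ=67°: ex = (C−B)/|BC| = (0.4889,-0.8723); ey = (0.8723,0.4889)
θ=67°: P = B + -1.03·ex + 1.09·ey = (0.8380,2.3519)
θ=123°: B = A + 1.00·(cos123°, sin123°) = (-0.5446, 0.8387)
θ=123°: |BD| = 12.5726
θ=123°: circle(B,9.00) ∩ circle(D,10.00): a=5.5307, h=7.1001
θ=123°:   candidates: C₊=(5.4474,7.5540) cross=89.267; C₋=(4.5001,-6.6145) cross=-89.267
θ=123°:   branch - wants cross < 0 → take C=(4.5001,-6.6145) (cross=-89.267)
θ=123°: ex = (C−B)/|BC| = (0.5605,-0.8281); ey = (0.8281,0.5605)
θ=123°: P = B + -1.03·ex + 1.09·ey = (-0.2193,2.3026)

θ=67°: 0.84 2.35
θ=123°: -0.22 2.30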